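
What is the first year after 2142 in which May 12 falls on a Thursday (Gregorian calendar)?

From one year to the next, a fixed date's weekday advances by 1, or by 2 when a Feb 29 lies between the two dates.
2142: May 12 is Saturday.
2143: Sunday (+1)
2144: Tuesday (+2)
2145: Wednesday (+1)
2146: Thursday (+1)
May 12 falls on a Thursday in 2146.

2146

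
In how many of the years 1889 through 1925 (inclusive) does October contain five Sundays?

15

October has 31 days; it has five Sundays when Sunday falls among the first (month-length − 28) days — i.e. when October 1 is one of Sunday/Saturday/Friday.
October 1 by year: 1889:Tue 1890:Wed 1891:Thu 1892:Sat✓ 1893:Sun✓ 1894:Mon 1895:Tue 1896:Thu 1897:Fri✓ 1898:Sat✓ 1899:Sun✓ 1900:Mon 1901:Tue 1902:Wed 1903:Thu …(7 more)… 1911:Sun✓ 1912:Tue 1913:Wed 1914:Thu 1915:Fri✓ 1916:Sun✓ 1917:Mon 1918:Tue 1919:Wed 1920:Fri✓ 1921:Sat✓ 1922:Sun✓ 1923:Mon 1924:Wed 1925:Thu
Years with five Sundays: 1892, 1893, 1897, 1898, 1899, 1904, 1905, 1909, 1910, 1911, 1915, 1916, 1920, 1921, 1922 → 15.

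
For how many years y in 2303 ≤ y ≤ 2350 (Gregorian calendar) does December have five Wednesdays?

December has 31 days; it has five Wednesdays when Wednesday falls among the first (month-length − 28) days — i.e. when December 1 is one of Wednesday/Tuesday/Monday.
December 1 by year: 2303:Tue✓ 2304:Thu 2305:Fri 2306:Sat 2307:Sun 2308:Tue✓ 2309:Wed✓ 2310:Thu 2311:Fri 2312:Sun 2313:Mon✓ 2314:Tue✓ 2315:Wed✓ 2316:Fri 2317:Sat …(18 more)… 2336:Tue✓ 2337:Wed✓ 2338:Thu 2339:Fri 2340:Sun 2341:Mon✓ 2342:Tue✓ 2343:Wed✓ 2344:Fri 2345:Sat 2346:Sun 2347:Mon✓ 2348:Wed✓ 2349:Thu 2350:Fri
Years with five Wednesdays: 2303, 2308, 2309, 2313, 2314, 2315, 2319, 2320, 2324, 2325, 2326, 2330, 2331, 2336, 2337, 2341, 2342, 2343, 2347, 2348 → 20.

20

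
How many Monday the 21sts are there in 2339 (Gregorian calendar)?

Check the 21st of each month of 2339: Jan 21: Sat, Feb 21: Tue, Mar 21: Tue, Apr 21: Fri, May 21: Sun, Jun 21: Wed, Jul 21: Fri, Aug 21: Mon, Sep 21: Thu, Oct 21: Sat, Nov 21: Tue, Dec 21: Thu.
Monday occurs in August — 1 month.

1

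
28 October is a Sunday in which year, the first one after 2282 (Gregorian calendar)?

2283

From one year to the next, a fixed date's weekday advances by 1, or by 2 when a Feb 29 lies between the two dates.
2282: October 28 is Saturday.
2283: Sunday (+1)
28 October falls on a Sunday in 2283.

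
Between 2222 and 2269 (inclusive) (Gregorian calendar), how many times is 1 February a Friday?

Track 1 February's weekday year by year (advancing +1, or +2 across a Feb 29):
  2222: Fri ✓  2223: Sat (+1)  2224: Sun (+1)  2225: Tue (+2)  2226: Wed (+1)
  2227: Thu (+1)  2228: Fri (+1) ✓  2229: Sun (+2)  2230: Mon (+1)  2231: Tue (+1)
  2232: Wed (+1)  2233: Fri (+2) ✓  2234: Sat (+1)  2235: Sun (+1)  … (20 more years) …
  2256: Fri (+1) ✓  2257: Sun (+2)  2258: Mon (+1)  2259: Tue (+1)  2260: Wed (+1)
  2261: Fri (+2) ✓  2262: Sat (+1)  2263: Sun (+1)  2264: Mon (+1)  2265: Wed (+2)
  2266: Thu (+1)  2267: Fri (+1) ✓  2268: Sat (+1)  2269: Mon (+2)
Friday years: 2222, 2228, 2233, 2239, 2250, 2256, 2261, 2267 — 8 in total.

8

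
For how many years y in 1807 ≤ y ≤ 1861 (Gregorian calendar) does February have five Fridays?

2

February has 28 days (29 in leap years); it has five Fridays when Friday falls among the first (month-length − 28) days — i.e. when February 1 is Friday in a leap year (never in a common year).
February 1 by year: 1807:Sun 1808:Mon 1809:Wed 1810:Thu 1811:Fri 1812:Sat 1813:Mon 1814:Tue 1815:Wed 1816:Thu 1817:Sat 1818:Sun 1819:Mon 1820:Tue 1821:Thu …(25 more)… 1847:Mon 1848:Tue 1849:Thu 1850:Fri 1851:Sat 1852:Sun 1853:Tue 1854:Wed 1855:Thu 1856:Fri✓ 1857:Sun 1858:Mon 1859:Tue 1860:Wed 1861:Fri
Years with five Fridays: 1828, 1856 → 2.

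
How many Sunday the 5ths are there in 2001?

Check the 5th of each month of 2001: Jan 5: Fri, Feb 5: Mon, Mar 5: Mon, Apr 5: Thu, May 5: Sat, Jun 5: Tue, Jul 5: Thu, Aug 5: Sun, Sep 5: Wed, Oct 5: Fri, Nov 5: Mon, Dec 5: Wed.
Sunday occurs in August — 1 month.

1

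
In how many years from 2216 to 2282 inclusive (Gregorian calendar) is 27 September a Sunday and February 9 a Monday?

7

Check each year's weekday for 27 September and February 9:
  2216: Fri/Fri  2217: Sat/Sun  2218: Sun/Mon ✓  2219: Mon/Tue  2220: Wed/Wed  2221: Thu/Fri  2222: Fri/Sat  2223: Sat/Sun  2224: Mon/Mon  2225: Tue/Wed  2226: Wed/Thu  2227: Thu/Fri  2228: Sat/Sat  2229: Sun/Mon ✓  …(39 more)…  2269: Mon/Tue  2270: Tue/Wed  2271: Wed/Thu  2272: Fri/Fri  2273: Sat/Sun  2274: Sun/Mon ✓  2275: Mon/Tue  2276: Wed/Wed  2277: Thu/Fri  2278: Fri/Sat  2279: Sat/Sun  2280: Mon/Mon  2281: Tue/Wed  2282: Wed/Thu
Both conditions hold in: 2218, 2229, 2235, 2246, 2257, 2263, 2274 — 7.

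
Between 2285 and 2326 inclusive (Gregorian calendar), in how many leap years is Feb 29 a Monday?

2

Leap years in 2285–2326: 9 of them.
Feb 29 weekday advances by 5 (mod 7) from one leap year to the next four years later (or differs when a century non-leap intervenes).
Leap-day weekdays: 2288:Wed 2292:Mon✓ 2296:Sat 2304:Mon✓ 2308:Sat 2312:Thu 2316:Tue 2320:Sun 2324:Fri
Monday: 2292, 2304 → 2.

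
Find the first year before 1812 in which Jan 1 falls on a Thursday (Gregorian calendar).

Jan 1 advances by 2 weekdays after a leap year and by 1 after a common year.
1812: Jan 1 is Wednesday (leap).
1811: Tuesday
1810: Monday
1809: Sunday
1808: Friday (leap)
1807: Thursday
1807 begins on a Thursday

1807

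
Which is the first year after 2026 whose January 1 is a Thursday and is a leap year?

Jan 1 advances by 2 weekdays after a leap year and by 1 after a common year.
2026: Jan 1 is Thursday.
2027: Friday
2028: Saturday (leap)
2029: Monday
2030: Tuesday
2031: Wednesday
2032: Thursday (leap)
2032 begins on a Thursday and is a leap year.

2032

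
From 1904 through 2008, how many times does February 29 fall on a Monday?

4

Leap years in 1904–2008: 27 of them.
Feb 29 weekday advances by 5 (mod 7) from one leap year to the next four years later (or differs when a century non-leap intervenes).
Leap-day weekdays: 1904:Mon✓ 1908:Sat 1912:Thu 1916:Tue 1920:Sun 1924:Fri 1928:Wed 1932:Mon✓ 1936:Sat 1940:Thu 1944:Tue 1948:Sun 1952:Fri 1956:Wed 1960:Mon✓ 1964:Sat 1968:Thu 1972:Tue 1976:Sun 1980:Fri 1984:Wed 1988:Mon✓ 1992:Sat 1996:Thu 2000:Tue 2004:Sun 2008:Fri
Monday: 1904, 1932, 1960, 1988 → 4.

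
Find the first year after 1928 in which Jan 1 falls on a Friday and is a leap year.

Jan 1 advances by 2 weekdays after a leap year and by 1 after a common year.
1928: Jan 1 is Sunday (leap).
1929: Tuesday
1930: Wednesday
1931: Thursday
1932: Friday (leap)
1932 begins on a Friday and is a leap year.

1932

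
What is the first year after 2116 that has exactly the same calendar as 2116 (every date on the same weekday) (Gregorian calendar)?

2144

Two years share a calendar iff Jan 1 falls on the same weekday and both are leap or both are common. 2116: Jan 1 is Wednesday, leap year.
2117: Jan 1 Friday, common
2118: Jan 1 Saturday, common
2119: Jan 1 Sunday, common
2120: Jan 1 Monday, leap
2121: Jan 1 Wednesday, common
2122: Jan 1 Thursday, common
2123: Jan 1 Friday, common
2124: Jan 1 Saturday, leap
2125: Jan 1 Monday, common
2126: Jan 1 Tuesday, common
2127: Jan 1 Wednesday, common
2128: Jan 1 Thursday, leap
2129: Jan 1 Saturday, common
2130: Jan 1 Sunday, common
2131: Jan 1 Monday, common
2132: Jan 1 Tuesday, leap
2133: Jan 1 Thursday, common
2134: Jan 1 Friday, common
2135: Jan 1 Saturday, common
2136: Jan 1 Sunday, leap
2137: Jan 1 Tuesday, common
2138: Jan 1 Wednesday, common
2139: Jan 1 Thursday, common
2140: Jan 1 Friday, leap
2141: Jan 1 Sunday, common
2142: Jan 1 Monday, common
2143: Jan 1 Tuesday, common
2144: Jan 1 Wednesday, leap
2144 matches on both conditions.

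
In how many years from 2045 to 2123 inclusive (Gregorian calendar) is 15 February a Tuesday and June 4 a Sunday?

Check each year's weekday for 15 February and June 4:
  2045: Wed/Sun  2046: Thu/Mon  2047: Fri/Tue  2048: Sat/Thu  2049: Mon/Fri  2050: Tue/Sat  2051: Wed/Sun  2052: Thu/Tue  2053: Sat/Wed  2054: Sun/Thu  2055: Mon/Fri  2056: Tue/Sun ✓  2057: Thu/Mon  2058: Fri/Tue  …(51 more)…  2110: Sat/Wed  2111: Sun/Thu  2112: Mon/Sat  2113: Wed/Sun  2114: Thu/Mon  2115: Fri/Tue  2116: Sat/Thu  2117: Mon/Fri  2118: Tue/Sat  2119: Wed/Sun  2120: Thu/Tue  2121: Sat/Wed  2122: Sun/Thu  2123: Mon/Fri
Both conditions hold in: 2056, 2084 — 2.

2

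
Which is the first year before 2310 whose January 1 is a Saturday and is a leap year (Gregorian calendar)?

Jan 1 advances by 2 weekdays after a leap year and by 1 after a common year.
2310: Jan 1 is Saturday.
2309: Friday
2308: Wednesday (leap)
2307: Tuesday
2306: Monday
2305: Sunday
2304: Friday (leap)
2303: Thursday
2302: Wednesday
2301: Tuesday
2300: Monday
2299: Sunday
2298: Saturday
2297: Friday
2296: Wednesday (leap)
2295: Tuesday
2294: Monday
2293: Sunday
2292: Friday (leap)
2291: Thursday
2290: Wednesday
2289: Tuesday
2288: Sunday (leap)
2287: Saturday
2286: Friday
2285: Thursday
2284: Tuesday (leap)
2283: Monday
2282: Sunday
2281: Saturday
2280: Thursday (leap)
2279: Wednesday
2278: Tuesday
2277: Monday
2276: Saturday (leap)
2276 begins on a Saturday and is a leap year.

2276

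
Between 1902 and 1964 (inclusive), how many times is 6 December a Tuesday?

Track 6 December's weekday year by year (advancing +1, or +2 across a Feb 29):
  1902: Sat  1903: Sun (+1)  1904: Tue (+2) ✓  1905: Wed (+1)  1906: Thu (+1)
  1907: Fri (+1)  1908: Sun (+2)  1909: Mon (+1)  1910: Tue (+1) ✓  1911: Wed (+1)
  1912: Fri (+2)  1913: Sat (+1)  1914: Sun (+1)  1915: Mon (+1)  … (35 more years) …
  1951: Thu (+1)  1952: Sat (+2)  1953: Sun (+1)  1954: Mon (+1)  1955: Tue (+1) ✓
  1956: Thu (+2)  1957: Fri (+1)  1958: Sat (+1)  1959: Sun (+1)  1960: Tue (+2) ✓
  1961: Wed (+1)  1962: Thu (+1)  1963: Fri (+1)  1964: Sun (+2)
Tuesday years: 1904, 1910, 1921, 1927, 1932, 1938, 1949, 1955, 1960 — 9 in total.

9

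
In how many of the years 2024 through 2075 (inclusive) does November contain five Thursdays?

November has 30 days; it has five Thursdays when Thursday falls among the first (month-length − 28) days — i.e. when November 1 is one of Thursday/Wednesday.
November 1 by year: 2024:Fri 2025:Sat 2026:Sun 2027:Mon 2028:Wed✓ 2029:Thu✓ 2030:Fri 2031:Sat 2032:Mon 2033:Tue 2034:Wed✓ 2035:Thu✓ 2036:Sat 2037:Sun 2038:Mon …(22 more)… 2061:Tue 2062:Wed✓ 2063:Thu✓ 2064:Sat 2065:Sun 2066:Mon 2067:Tue 2068:Thu✓ 2069:Fri 2070:Sat 2071:Sun 2072:Tue 2073:Wed✓ 2074:Thu✓ 2075:Fri
Years with five Thursdays: 2028, 2029, 2034, 2035, 2040, 2045, 2046, 2051, 2056, 2057, 2062, 2063, 2068, 2073, 2074 → 15.

15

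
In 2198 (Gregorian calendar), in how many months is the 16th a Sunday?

2

Check the 16th of each month of 2198: Jan 16: Tue, Feb 16: Fri, Mar 16: Fri, Apr 16: Mon, May 16: Wed, Jun 16: Sat, Jul 16: Mon, Aug 16: Thu, Sep 16: Sun, Oct 16: Tue, Nov 16: Fri, Dec 16: Sun.
Sunday occurs in September, December — 2 months.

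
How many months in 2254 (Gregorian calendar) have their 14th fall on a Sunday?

Check the 14th of each month of 2254: Jan 14: Sat, Feb 14: Tue, Mar 14: Tue, Apr 14: Fri, May 14: Sun, Jun 14: Wed, Jul 14: Fri, Aug 14: Mon, Sep 14: Thu, Oct 14: Sat, Nov 14: Tue, Dec 14: Thu.
Sunday occurs in May — 1 month.

1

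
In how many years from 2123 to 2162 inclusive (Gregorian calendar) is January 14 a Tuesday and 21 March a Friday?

4

Check each year's weekday for January 14 and 21 March:
  2123: Thu/Sun  2124: Fri/Tue  2125: Sun/Wed  2126: Mon/Thu  2127: Tue/Fri ✓  2128: Wed/Sun  2129: Fri/Mon  2130: Sat/Tue  2131: Sun/Wed  2132: Mon/Fri  2133: Wed/Sat  2134: Thu/Sun  2135: Fri/Mon  2136: Sat/Wed  …(12 more)…  2149: Tue/Fri ✓  2150: Wed/Sat  2151: Thu/Sun  2152: Fri/Tue  2153: Sun/Wed  2154: Mon/Thu  2155: Tue/Fri ✓  2156: Wed/Sun  2157: Fri/Mon  2158: Sat/Tue  2159: Sun/Wed  2160: Mon/Fri  2161: Wed/Sat  2162: Thu/Sun
Both conditions hold in: 2127, 2138, 2149, 2155 — 4.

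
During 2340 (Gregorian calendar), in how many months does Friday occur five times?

4

A month of length L has five Fridays iff its first Friday is on day ≤ L−28 (so day 1–3 in a 31-day month, 1–2 in a 30-day month, day 1 in a leap February).
Checking each month of 2340: Jan starts Mon (31d); Feb starts Thu (29d); Mar starts Fri (31d) ✓; Apr starts Mon (30d); May starts Wed (31d) ✓; Jun starts Sat (30d); Jul starts Mon (31d); Aug starts Thu (31d) ✓; Sep starts Sun (30d); Oct starts Tue (31d); Nov starts Fri (30d) ✓; Dec starts Sun (31d).
Five-Friday months: March, May, August, November → 4.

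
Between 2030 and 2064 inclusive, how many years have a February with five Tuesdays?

February has 28 days (29 in leap years); it has five Tuesdays when Tuesday falls among the first (month-length − 28) days — i.e. when February 1 is Tuesday in a leap year (never in a common year).
February 1 by year: 2030:Fri 2031:Sat 2032:Sun 2033:Tue 2034:Wed 2035:Thu 2036:Fri 2037:Sun 2038:Mon 2039:Tue 2040:Wed 2041:Fri 2042:Sat 2043:Sun 2044:Mon …(5 more)… 2050:Tue 2051:Wed 2052:Thu 2053:Sat 2054:Sun 2055:Mon 2056:Tue✓ 2057:Thu 2058:Fri 2059:Sat 2060:Sun 2061:Tue 2062:Wed 2063:Thu 2064:Fri
Years with five Tuesdays: 2056 → 1.

1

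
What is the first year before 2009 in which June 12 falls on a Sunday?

2005

From one year to the next, a fixed date's weekday advances by 1, or by 2 when a Feb 29 lies between the two dates.
2009: June 12 is Friday.
2008: Thursday (−1)
2007: Tuesday (−2)
2006: Monday (−1)
2005: Sunday (−1)
June 12 falls on a Sunday in 2005.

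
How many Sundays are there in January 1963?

January 1963 has 31 days and begins on Tuesday.
The first Sunday is January 6.
Sundays fall on 6, 13, 20, 27 — that's 4.

4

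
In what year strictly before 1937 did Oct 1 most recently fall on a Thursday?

1936

From one year to the next, a fixed date's weekday advances by 1, or by 2 when a Feb 29 lies between the two dates.
1937: October 1 is Friday.
1936: Thursday (−1)
Oct 1 falls on a Thursday in 1936.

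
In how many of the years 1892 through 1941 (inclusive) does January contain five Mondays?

22

January has 31 days; it has five Mondays when Monday falls among the first (month-length − 28) days — i.e. when January 1 is one of Monday/Sunday/Saturday.
January 1 by year: 1892:Fri 1893:Sun✓ 1894:Mon✓ 1895:Tue 1896:Wed 1897:Fri 1898:Sat✓ 1899:Sun✓ 1900:Mon✓ 1901:Tue 1902:Wed 1903:Thu 1904:Fri 1905:Sun✓ 1906:Mon✓ …(20 more)… 1927:Sat✓ 1928:Sun✓ 1929:Tue 1930:Wed 1931:Thu 1932:Fri 1933:Sun✓ 1934:Mon✓ 1935:Tue 1936:Wed 1937:Fri 1938:Sat✓ 1939:Sun✓ 1940:Mon✓ 1941:Wed
Years with five Mondays: 1893, 1894, 1898, 1899, 1900, 1905, 1906, 1910, 1911, 1912, 1916, 1917, 1921, 1922, 1923, 1927, 1928, 1933, 1934, 1938, 1939, 1940 → 22.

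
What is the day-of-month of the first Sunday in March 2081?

March 1, 2081 is a Saturday, so the first Sunday is the 2nd.
The first Sunday is 2 + 0 = 2.

2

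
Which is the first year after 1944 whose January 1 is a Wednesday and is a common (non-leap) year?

Jan 1 advances by 2 weekdays after a leap year and by 1 after a common year.
1944: Jan 1 is Saturday (leap).
1945: Monday
1946: Tuesday
1947: Wednesday
1947 begins on a Wednesday and is a common year.

1947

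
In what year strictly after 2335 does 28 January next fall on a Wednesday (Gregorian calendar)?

From one year to the next, a fixed date's weekday advances by 1, or by 2 when a Feb 29 lies between the two dates.
2335: January 28 is Monday.
2336: Tuesday (+1)
2337: Thursday (+2)
2338: Friday (+1)
2339: Saturday (+1)
2340: Sunday (+1)
2341: Tuesday (+2)
2342: Wednesday (+1)
28 January falls on a Wednesday in 2342.

2342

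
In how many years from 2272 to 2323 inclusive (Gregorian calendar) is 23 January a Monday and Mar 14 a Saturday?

0

Check each year's weekday for 23 January and Mar 14:
  2272: Tue/Thu  2273: Thu/Fri  2274: Fri/Sat  2275: Sat/Sun  2276: Sun/Tue  2277: Tue/Wed  2278: Wed/Thu  2279: Thu/Fri  2280: Fri/Sun  2281: Sun/Mon  2282: Mon/Tue  2283: Tue/Wed  2284: Wed/Fri  2285: Fri/Sat  …(24 more)…  2310: Sun/Mon  2311: Mon/Tue  2312: Tue/Thu  2313: Thu/Fri  2314: Fri/Sat  2315: Sat/Sun  2316: Sun/Tue  2317: Tue/Wed  2318: Wed/Thu  2319: Thu/Fri  2320: Fri/Sun  2321: Sun/Mon  2322: Mon/Tue  2323: Tue/Wed
Both conditions hold in: no year — 0.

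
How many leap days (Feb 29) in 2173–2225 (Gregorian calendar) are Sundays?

2

Leap years in 2173–2225: 12 of them.
Feb 29 weekday advances by 5 (mod 7) from one leap year to the next four years later (or differs when a century non-leap intervenes).
Leap-day weekdays: 2176:Thu 2180:Tue 2184:Sun✓ 2188:Fri 2192:Wed 2196:Mon 2204:Wed 2208:Mon 2212:Sat 2216:Thu 2220:Tue 2224:Sun✓
Sunday: 2184, 2224 → 2.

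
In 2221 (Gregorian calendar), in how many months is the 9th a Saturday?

1

Check the 9th of each month of 2221: Jan 9: Tue, Feb 9: Fri, Mar 9: Fri, Apr 9: Mon, May 9: Wed, Jun 9: Sat, Jul 9: Mon, Aug 9: Thu, Sep 9: Sun, Oct 9: Tue, Nov 9: Fri, Dec 9: Sun.
Saturday occurs in June — 1 month.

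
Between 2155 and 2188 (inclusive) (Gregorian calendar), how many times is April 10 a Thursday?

6

Track April 10's weekday year by year (advancing +1, or +2 across a Feb 29):
  2155: Thu ✓  2156: Sat (+2)  2157: Sun (+1)  2158: Mon (+1)  2159: Tue (+1)
  2160: Thu (+2) ✓  2161: Fri (+1)  2162: Sat (+1)  2163: Sun (+1)  2164: Tue (+2)
  2165: Wed (+1)  2166: Thu (+1) ✓  2167: Fri (+1)  2168: Sun (+2)  … (6 more years) …
  2175: Mon (+1)  2176: Wed (+2)  2177: Thu (+1) ✓  2178: Fri (+1)  2179: Sat (+1)
  2180: Mon (+2)  2181: Tue (+1)  2182: Wed (+1)  2183: Thu (+1) ✓  2184: Sat (+2)
  2185: Sun (+1)  2186: Mon (+1)  2187: Tue (+1)  2188: Thu (+2) ✓
Thursday years: 2155, 2160, 2166, 2177, 2183, 2188 — 6 in total.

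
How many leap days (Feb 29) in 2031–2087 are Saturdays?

Leap years in 2031–2087: 14 of them.
Feb 29 weekday advances by 5 (mod 7) from one leap year to the next four years later (or differs when a century non-leap intervenes).
Leap-day weekdays: 2032:Sun 2036:Fri 2040:Wed 2044:Mon 2048:Sat✓ 2052:Thu 2056:Tue 2060:Sun 2064:Fri 2068:Wed 2072:Mon 2076:Sat✓ 2080:Thu 2084:Tue
Saturday: 2048, 2076 → 2.

2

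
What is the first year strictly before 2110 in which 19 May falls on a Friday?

From one year to the next, a fixed date's weekday advances by 1, or by 2 when a Feb 29 lies between the two dates.
2110: May 19 is Monday.
2109: Sunday (−1)
2108: Saturday (−1)
2107: Thursday (−2)
2106: Wednesday (−1)
2105: Tuesday (−1)
2104: Monday (−1)
2103: Saturday (−2)
2102: Friday (−1)
19 May falls on a Friday in 2102.

2102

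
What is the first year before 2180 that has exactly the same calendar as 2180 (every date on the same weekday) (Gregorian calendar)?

2152

Two years share a calendar iff Jan 1 falls on the same weekday and both are leap or both are common. 2180: Jan 1 is Saturday, leap year.
2179: Jan 1 Friday, common
2178: Jan 1 Thursday, common
2177: Jan 1 Wednesday, common
2176: Jan 1 Monday, leap
2175: Jan 1 Sunday, common
2174: Jan 1 Saturday, common
2173: Jan 1 Friday, common
2172: Jan 1 Wednesday, leap
2171: Jan 1 Tuesday, common
2170: Jan 1 Monday, common
2169: Jan 1 Sunday, common
2168: Jan 1 Friday, leap
2167: Jan 1 Thursday, common
2166: Jan 1 Wednesday, common
2165: Jan 1 Tuesday, common
2164: Jan 1 Sunday, leap
2163: Jan 1 Saturday, common
2162: Jan 1 Friday, common
2161: Jan 1 Thursday, common
2160: Jan 1 Tuesday, leap
2159: Jan 1 Monday, common
2158: Jan 1 Sunday, common
2157: Jan 1 Saturday, common
2156: Jan 1 Thursday, leap
2155: Jan 1 Wednesday, common
2154: Jan 1 Tuesday, common
2153: Jan 1 Monday, common
2152: Jan 1 Saturday, leap
2152 matches on both conditions.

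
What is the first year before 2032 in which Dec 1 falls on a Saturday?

2029

From one year to the next, a fixed date's weekday advances by 1, or by 2 when a Feb 29 lies between the two dates.
2032: December 1 is Wednesday.
2031: Monday (−2)
2030: Sunday (−1)
2029: Saturday (−1)
Dec 1 falls on a Saturday in 2029.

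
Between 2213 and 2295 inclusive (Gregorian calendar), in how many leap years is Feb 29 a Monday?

3

Leap years in 2213–2295: 20 of them.
Feb 29 weekday advances by 5 (mod 7) from one leap year to the next four years later (or differs when a century non-leap intervenes).
Leap-day weekdays: 2216:Thu 2220:Tue 2224:Sun 2228:Fri 2232:Wed 2236:Mon✓ 2240:Sat 2244:Thu 2248:Tue 2252:Sun 2256:Fri 2260:Wed 2264:Mon✓ 2268:Sat 2272:Thu 2276:Tue 2280:Sun 2284:Fri 2288:Wed 2292:Mon✓
Monday: 2236, 2264, 2292 → 3.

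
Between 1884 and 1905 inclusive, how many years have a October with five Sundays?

9

October has 31 days; it has five Sundays when Sunday falls among the first (month-length − 28) days — i.e. when October 1 is one of Sunday/Saturday/Friday.
October 1 by year: 1884:Wed 1885:Thu 1886:Fri✓ 1887:Sat✓ 1888:Mon 1889:Tue 1890:Wed 1891:Thu 1892:Sat✓ 1893:Sun✓ 1894:Mon 1895:Tue 1896:Thu 1897:Fri✓ 1898:Sat✓ 1899:Sun✓ 1900:Mon 1901:Tue 1902:Wed 1903:Thu 1904:Sat✓ 1905:Sun✓
Years with five Sundays: 1886, 1887, 1892, 1893, 1897, 1898, 1899, 1904, 1905 → 9.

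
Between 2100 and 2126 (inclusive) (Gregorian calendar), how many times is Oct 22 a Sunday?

4

Track Oct 22's weekday year by year (advancing +1, or +2 across a Feb 29):
  2100: Fri  2101: Sat (+1)  2102: Sun (+1) ✓  2103: Mon (+1)  2104: Wed (+2)
  2105: Thu (+1)  2106: Fri (+1)  2107: Sat (+1)  2108: Mon (+2)  2109: Tue (+1)
  2110: Wed (+1)  2111: Thu (+1)  2112: Sat (+2)  2113: Sun (+1) ✓  2114: Mon (+1)
  2115: Tue (+1)  2116: Thu (+2)  2117: Fri (+1)  2118: Sat (+1)  2119: Sun (+1) ✓
  2120: Tue (+2)  2121: Wed (+1)  2122: Thu (+1)  2123: Fri (+1)  2124: Sun (+2) ✓
  2125: Mon (+1)  2126: Tue (+1)
Sunday years: 2102, 2113, 2119, 2124 — 4 in total.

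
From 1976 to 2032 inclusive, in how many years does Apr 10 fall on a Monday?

8

Track Apr 10's weekday year by year (advancing +1, or +2 across a Feb 29):
  1976: Sat  1977: Sun (+1)  1978: Mon (+1) ✓  1979: Tue (+1)  1980: Thu (+2)
  1981: Fri (+1)  1982: Sat (+1)  1983: Sun (+1)  1984: Tue (+2)  1985: Wed (+1)
  1986: Thu (+1)  1987: Fri (+1)  1988: Sun (+2)  1989: Mon (+1) ✓  … (29 more years) …
  2019: Wed (+1)  2020: Fri (+2)  2021: Sat (+1)  2022: Sun (+1)  2023: Mon (+1) ✓
  2024: Wed (+2)  2025: Thu (+1)  2026: Fri (+1)  2027: Sat (+1)  2028: Mon (+2) ✓
  2029: Tue (+1)  2030: Wed (+1)  2031: Thu (+1)  2032: Sat (+2)
Monday years: 1978, 1989, 1995, 2000, 2006, 2017, 2023, 2028 — 8 in total.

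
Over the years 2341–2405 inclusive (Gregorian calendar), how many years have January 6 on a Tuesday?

10

Track January 6's weekday year by year (advancing +1, or +2 across a Feb 29):
  2341: Mon  2342: Tue (+1) ✓  2343: Wed (+1)  2344: Thu (+1)  2345: Sat (+2)
  2346: Sun (+1)  2347: Mon (+1)  2348: Tue (+1) ✓  2349: Thu (+2)  2350: Fri (+1)
  2351: Sat (+1)  2352: Sun (+1)  2353: Tue (+2) ✓  2354: Wed (+1)  … (37 more years) …
  2392: Mon (+1)  2393: Wed (+2)  2394: Thu (+1)  2395: Fri (+1)  2396: Sat (+1)
  2397: Mon (+2)  2398: Tue (+1) ✓  2399: Wed (+1)  2400: Thu (+1)  2401: Sat (+2)
  2402: Sun (+1)  2403: Mon (+1)  2404: Tue (+1) ✓  2405: Thu (+2)
Tuesday years: 2342, 2348, 2353, 2359, 2370, 2376, 2381, 2387, 2398, 2404 — 10 in total.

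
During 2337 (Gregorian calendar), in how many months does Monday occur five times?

4

A month of length L has five Mondays iff its first Monday is on day ≤ L−28 (so day 1–3 in a 31-day month, 1–2 in a 30-day month, day 1 in a leap February).
Checking each month of 2337: Jan starts Fri (31d); Feb starts Mon (28d); Mar starts Mon (31d) ✓; Apr starts Thu (30d); May starts Sat (31d) ✓; Jun starts Tue (30d); Jul starts Thu (31d); Aug starts Sun (31d) ✓; Sep starts Wed (30d); Oct starts Fri (31d); Nov starts Mon (30d) ✓; Dec starts Wed (31d).
Five-Monday months: March, May, August, November → 4.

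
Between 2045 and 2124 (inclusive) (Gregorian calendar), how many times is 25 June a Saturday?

11

Track 25 June's weekday year by year (advancing +1, or +2 across a Feb 29):
  2045: Sun  2046: Mon (+1)  2047: Tue (+1)  2048: Thu (+2)  2049: Fri (+1)
  2050: Sat (+1) ✓  2051: Sun (+1)  2052: Tue (+2)  2053: Wed (+1)  2054: Thu (+1)
  2055: Fri (+1)  2056: Sun (+2)  2057: Mon (+1)  2058: Tue (+1)  … (52 more years) …
  2111: Thu (+1)  2112: Sat (+2) ✓  2113: Sun (+1)  2114: Mon (+1)  2115: Tue (+1)
  2116: Thu (+2)  2117: Fri (+1)  2118: Sat (+1) ✓  2119: Sun (+1)  2120: Tue (+2)
  2121: Wed (+1)  2122: Thu (+1)  2123: Fri (+1)  2124: Sun (+2)
Saturday years: 2050, 2061, 2067, 2072, 2078, 2089, 2095, 2101, 2107, 2112, 2118 — 11 in total.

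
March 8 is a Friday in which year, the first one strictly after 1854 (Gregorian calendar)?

From one year to the next, a fixed date's weekday advances by 1, or by 2 when a Feb 29 lies between the two dates.
1854: March 8 is Wednesday.
1855: Thursday (+1)
1856: Saturday (+2)
1857: Sunday (+1)
1858: Monday (+1)
1859: Tuesday (+1)
1860: Thursday (+2)
1861: Friday (+1)
March 8 falls on a Friday in 1861.

1861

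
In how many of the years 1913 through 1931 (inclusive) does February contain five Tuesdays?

February has 28 days (29 in leap years); it has five Tuesdays when Tuesday falls among the first (month-length − 28) days — i.e. when February 1 is Tuesday in a leap year (never in a common year).
February 1 by year: 1913:Sat 1914:Sun 1915:Mon 1916:Tue✓ 1917:Thu 1918:Fri 1919:Sat 1920:Sun 1921:Tue 1922:Wed 1923:Thu 1924:Fri 1925:Sun 1926:Mon 1927:Tue 1928:Wed 1929:Fri 1930:Sat 1931:Sun
Years with five Tuesdays: 1916 → 1.

1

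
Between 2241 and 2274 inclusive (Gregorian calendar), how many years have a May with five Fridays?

15

May has 31 days; it has five Fridays when Friday falls among the first (month-length − 28) days — i.e. when May 1 is one of Friday/Thursday/Wednesday.
May 1 by year: 2241:Sat 2242:Sun 2243:Mon 2244:Wed✓ 2245:Thu✓ 2246:Fri✓ 2247:Sat 2248:Mon 2249:Tue 2250:Wed✓ 2251:Thu✓ 2252:Sat 2253:Sun 2254:Mon 2255:Tue …(4 more)… 2260:Tue 2261:Wed✓ 2262:Thu✓ 2263:Fri✓ 2264:Sun 2265:Mon 2266:Tue 2267:Wed✓ 2268:Fri✓ 2269:Sat 2270:Sun 2271:Mon 2272:Wed✓ 2273:Thu✓ 2274:Fri✓
Years with five Fridays: 2244, 2245, 2246, 2250, 2251, 2256, 2257, 2261, 2262, 2263, 2267, 2268, 2272, 2273, 2274 → 15.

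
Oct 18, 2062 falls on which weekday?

January 1, 2062 is a Sunday.
October 18 is day 291 of the year, i.e. 290 days after Jan 1.
290 mod 7 = 3, so advance 3 weekdays from Sunday: Wednesday.

Wednesday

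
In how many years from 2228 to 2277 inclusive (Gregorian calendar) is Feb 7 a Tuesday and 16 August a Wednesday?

5

Check each year's weekday for Feb 7 and 16 August:
  2228: Thu/Sat  2229: Sat/Sun  2230: Sun/Mon  2231: Mon/Tue  2232: Tue/Thu  2233: Thu/Fri  2234: Fri/Sat  2235: Sat/Sun  2236: Sun/Tue  2237: Tue/Wed ✓  2238: Wed/Thu  2239: Thu/Fri  2240: Fri/Sun  2241: Sun/Mon  …(22 more)…  2264: Sun/Tue  2265: Tue/Wed ✓  2266: Wed/Thu  2267: Thu/Fri  2268: Fri/Sun  2269: Sun/Mon  2270: Mon/Tue  2271: Tue/Wed ✓  2272: Wed/Fri  2273: Fri/Sat  2274: Sat/Sun  2275: Sun/Mon  2276: Mon/Wed  2277: Wed/Thu
Both conditions hold in: 2237, 2243, 2254, 2265, 2271 — 5.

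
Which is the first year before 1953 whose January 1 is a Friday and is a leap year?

1932

Jan 1 advances by 2 weekdays after a leap year and by 1 after a common year.
1953: Jan 1 is Thursday.
1952: Tuesday (leap)
1951: Monday
1950: Sunday
1949: Saturday
1948: Thursday (leap)
1947: Wednesday
1946: Tuesday
1945: Monday
1944: Saturday (leap)
1943: Friday
1942: Thursday
1941: Wednesday
1940: Monday (leap)
1939: Sunday
1938: Saturday
1937: Friday
1936: Wednesday (leap)
1935: Tuesday
1934: Monday
1933: Sunday
1932: Friday (leap)
1932 begins on a Friday and is a leap year.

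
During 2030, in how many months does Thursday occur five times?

4

A month of length L has five Thursdays iff its first Thursday is on day ≤ L−28 (so day 1–3 in a 31-day month, 1–2 in a 30-day month, day 1 in a leap February).
Checking each month of 2030: Jan starts Tue (31d) ✓; Feb starts Fri (28d); Mar starts Fri (31d); Apr starts Mon (30d); May starts Wed (31d) ✓; Jun starts Sat (30d); Jul starts Mon (31d); Aug starts Thu (31d) ✓; Sep starts Sun (30d); Oct starts Tue (31d) ✓; Nov starts Fri (30d); Dec starts Sun (31d).
Five-Thursday months: January, May, August, October → 4.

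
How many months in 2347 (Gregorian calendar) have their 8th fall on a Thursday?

Check the 8th of each month of 2347: Jan 8: Wed, Feb 8: Sat, Mar 8: Sat, Apr 8: Tue, May 8: Thu, Jun 8: Sun, Jul 8: Tue, Aug 8: Fri, Sep 8: Mon, Oct 8: Wed, Nov 8: Sat, Dec 8: Mon.
Thursday occurs in May — 1 month.

1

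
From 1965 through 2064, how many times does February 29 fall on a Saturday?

3

Leap years in 1965–2064: 25 of them.
Feb 29 weekday advances by 5 (mod 7) from one leap year to the next four years later (or differs when a century non-leap intervenes).
Leap-day weekdays: 1968:Thu 1972:Tue 1976:Sun 1980:Fri 1984:Wed 1988:Mon 1992:Sat✓ 1996:Thu 2000:Tue 2004:Sun 2008:Fri 2012:Wed 2016:Mon 2020:Sat✓ 2024:Thu 2028:Tue 2032:Sun 2036:Fri 2040:Wed 2044:Mon 2048:Sat✓ 2052:Thu 2056:Tue 2060:Sun 2064:Fri
Saturday: 1992, 2020, 2048 → 3.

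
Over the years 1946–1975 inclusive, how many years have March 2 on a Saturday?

5

Track March 2's weekday year by year (advancing +1, or +2 across a Feb 29):
  1946: Sat ✓  1947: Sun (+1)  1948: Tue (+2)  1949: Wed (+1)  1950: Thu (+1)
  1951: Fri (+1)  1952: Sun (+2)  1953: Mon (+1)  1954: Tue (+1)  1955: Wed (+1)
  1956: Fri (+2)  1957: Sat (+1) ✓  1958: Sun (+1)  1959: Mon (+1)  1960: Wed (+2)
  1961: Thu (+1)  1962: Fri (+1)  1963: Sat (+1) ✓  1964: Mon (+2)  1965: Tue (+1)
  1966: Wed (+1)  1967: Thu (+1)  1968: Sat (+2) ✓  1969: Sun (+1)  1970: Mon (+1)
  1971: Tue (+1)  1972: Thu (+2)  1973: Fri (+1)  1974: Sat (+1) ✓  1975: Sun (+1)
Saturday years: 1946, 1957, 1963, 1968, 1974 — 5 in total.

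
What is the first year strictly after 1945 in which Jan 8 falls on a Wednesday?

1947

From one year to the next, a fixed date's weekday advances by 1, or by 2 when a Feb 29 lies between the two dates.
1945: January 8 is Monday.
1946: Tuesday (+1)
1947: Wednesday (+1)
Jan 8 falls on a Wednesday in 1947.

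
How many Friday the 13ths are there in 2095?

Check the 13th of each month of 2095: Jan 13: Thu, Feb 13: Sun, Mar 13: Sun, Apr 13: Wed, May 13: Fri, Jun 13: Mon, Jul 13: Wed, Aug 13: Sat, Sep 13: Tue, Oct 13: Thu, Nov 13: Sun, Dec 13: Tue.
Friday occurs in May — 1 month.

1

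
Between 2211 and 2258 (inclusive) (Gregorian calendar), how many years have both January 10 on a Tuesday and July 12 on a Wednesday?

Check each year's weekday for January 10 and July 12:
  2211: Thu/Fri  2212: Fri/Sun  2213: Sun/Mon  2214: Mon/Tue  2215: Tue/Wed ✓  2216: Wed/Fri  2217: Fri/Sat  2218: Sat/Sun  2219: Sun/Mon  2220: Mon/Wed  2221: Wed/Thu  2222: Thu/Fri  2223: Fri/Sat  2224: Sat/Mon  …(20 more)…  2245: Fri/Sat  2246: Sat/Sun  2247: Sun/Mon  2248: Mon/Wed  2249: Wed/Thu  2250: Thu/Fri  2251: Fri/Sat  2252: Sat/Mon  2253: Mon/Tue  2254: Tue/Wed ✓  2255: Wed/Thu  2256: Thu/Sat  2257: Sat/Sun  2258: Sun/Mon
Both conditions hold in: 2215, 2226, 2237, 2243, 2254 — 5.

5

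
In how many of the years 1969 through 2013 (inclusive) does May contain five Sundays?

May has 31 days; it has five Sundays when Sunday falls among the first (month-length − 28) days — i.e. when May 1 is one of Sunday/Saturday/Friday.
May 1 by year: 1969:Thu 1970:Fri✓ 1971:Sat✓ 1972:Mon 1973:Tue 1974:Wed 1975:Thu 1976:Sat✓ 1977:Sun✓ 1978:Mon 1979:Tue 1980:Thu 1981:Fri✓ 1982:Sat✓ 1983:Sun✓ …(15 more)… 1999:Sat✓ 2000:Mon 2001:Tue 2002:Wed 2003:Thu 2004:Sat✓ 2005:Sun✓ 2006:Mon 2007:Tue 2008:Thu 2009:Fri✓ 2010:Sat✓ 2011:Sun✓ 2012:Tue 2013:Wed
Years with five Sundays: 1970, 1971, 1976, 1977, 1981, 1982, 1983, 1987, 1988, 1992, 1993, 1994, 1998, 1999, 2004, 2005, 2009, 2010, 2011 → 19.

19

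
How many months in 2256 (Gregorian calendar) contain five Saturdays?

4

A month of length L has five Saturdays iff its first Saturday is on day ≤ L−28 (so day 1–3 in a 31-day month, 1–2 in a 30-day month, day 1 in a leap February).
Checking each month of 2256: Jan starts Tue (31d); Feb starts Fri (29d); Mar starts Sat (31d) ✓; Apr starts Tue (30d); May starts Thu (31d) ✓; Jun starts Sun (30d); Jul starts Tue (31d); Aug starts Fri (31d) ✓; Sep starts Mon (30d); Oct starts Wed (31d); Nov starts Sat (30d) ✓; Dec starts Mon (31d).
Five-Saturday months: March, May, August, November → 4.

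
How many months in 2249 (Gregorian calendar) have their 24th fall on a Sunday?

Check the 24th of each month of 2249: Jan 24: Wed, Feb 24: Sat, Mar 24: Sat, Apr 24: Tue, May 24: Thu, Jun 24: Sun, Jul 24: Tue, Aug 24: Fri, Sep 24: Mon, Oct 24: Wed, Nov 24: Sat, Dec 24: Mon.
Sunday occurs in June — 1 month.

1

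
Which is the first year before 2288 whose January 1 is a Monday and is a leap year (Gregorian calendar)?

2272

Jan 1 advances by 2 weekdays after a leap year and by 1 after a common year.
2288: Jan 1 is Sunday (leap).
2287: Saturday
2286: Friday
2285: Thursday
2284: Tuesday (leap)
2283: Monday
2282: Sunday
2281: Saturday
2280: Thursday (leap)
2279: Wednesday
2278: Tuesday
2277: Monday
2276: Saturday (leap)
2275: Friday
2274: Thursday
2273: Wednesday
2272: Monday (leap)
2272 begins on a Monday and is a leap year.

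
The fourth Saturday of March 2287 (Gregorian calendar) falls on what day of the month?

26

March 1, 2287 is a Tuesday, so the first Saturday is the 5th.
The fourth Saturday is 5 + 21 = 26.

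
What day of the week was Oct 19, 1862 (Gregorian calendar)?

January 1, 1862 is a Wednesday.
October 19 is day 292 of the year, i.e. 291 days after Jan 1.
291 mod 7 = 4, so advance 4 weekdays from Wednesday: Sunday.

Sunday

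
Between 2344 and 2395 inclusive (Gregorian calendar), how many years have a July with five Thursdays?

21

July has 31 days; it has five Thursdays when Thursday falls among the first (month-length − 28) days — i.e. when July 1 is one of Thursday/Wednesday/Tuesday.
July 1 by year: 2344:Sat 2345:Sun 2346:Mon 2347:Tue✓ 2348:Thu✓ 2349:Fri 2350:Sat 2351:Sun 2352:Tue✓ 2353:Wed✓ 2354:Thu✓ 2355:Fri 2356:Sun 2357:Mon 2358:Tue✓ …(22 more)… 2381:Wed✓ 2382:Thu✓ 2383:Fri 2384:Sun 2385:Mon 2386:Tue✓ 2387:Wed✓ 2388:Fri 2389:Sat 2390:Sun 2391:Mon 2392:Wed✓ 2393:Thu✓ 2394:Fri 2395:Sat
Years with five Thursdays: 2347, 2348, 2352, 2353, 2354, 2358, 2359, 2364, 2365, 2369, 2370, 2371, 2375, 2376, 2380, 2381, 2382, 2386, 2387, 2392, 2393 → 21.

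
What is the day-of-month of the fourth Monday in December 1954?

27

December 1, 1954 is a Wednesday, so the first Monday is the 6th.
The fourth Monday is 6 + 21 = 27.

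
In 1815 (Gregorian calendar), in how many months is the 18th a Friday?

1

Check the 18th of each month of 1815: Jan 18: Wed, Feb 18: Sat, Mar 18: Sat, Apr 18: Tue, May 18: Thu, Jun 18: Sun, Jul 18: Tue, Aug 18: Fri, Sep 18: Mon, Oct 18: Wed, Nov 18: Sat, Dec 18: Mon.
Friday occurs in August — 1 month.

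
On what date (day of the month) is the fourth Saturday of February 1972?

26

February 1, 1972 is a Tuesday, so the first Saturday is the 5th.
The fourth Saturday is 5 + 21 = 26.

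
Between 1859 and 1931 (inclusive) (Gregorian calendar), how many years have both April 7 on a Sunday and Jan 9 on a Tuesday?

2

Check each year's weekday for April 7 and Jan 9:
  1859: Thu/Sun  1860: Sat/Mon  1861: Sun/Wed  1862: Mon/Thu  1863: Tue/Fri  1864: Thu/Sat  1865: Fri/Mon  1866: Sat/Tue  1867: Sun/Wed  1868: Tue/Thu  1869: Wed/Sat  1870: Thu/Sun  1871: Fri/Mon  1872: Sun/Tue ✓  …(45 more)…  1918: Sun/Wed  1919: Mon/Thu  1920: Wed/Fri  1921: Thu/Sun  1922: Fri/Mon  1923: Sat/Tue  1924: Mon/Wed  1925: Tue/Fri  1926: Wed/Sat  1927: Thu/Sun  1928: Sat/Mon  1929: Sun/Wed  1930: Mon/Thu  1931: Tue/Fri
Both conditions hold in: 1872, 1912 — 2.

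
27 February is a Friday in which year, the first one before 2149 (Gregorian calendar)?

From one year to the next, a fixed date's weekday advances by 1, or by 2 when a Feb 29 lies between the two dates.
2149: February 27 is Thursday.
2148: Tuesday (−2)
2147: Monday (−1)
2146: Sunday (−1)
2145: Saturday (−1)
2144: Thursday (−2)
2143: Wednesday (−1)
2142: Tuesday (−1)
2141: Monday (−1)
2140: Saturday (−2)
2139: Friday (−1)
27 February falls on a Friday in 2139.

2139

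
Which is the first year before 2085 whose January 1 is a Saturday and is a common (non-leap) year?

Jan 1 advances by 2 weekdays after a leap year and by 1 after a common year.
2085: Jan 1 is Monday.
2084: Saturday (leap)
2083: Friday
2082: Thursday
2081: Wednesday
2080: Monday (leap)
2079: Sunday
2078: Saturday
2078 begins on a Saturday and is a common year.

2078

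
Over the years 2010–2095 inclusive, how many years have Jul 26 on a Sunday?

Track Jul 26's weekday year by year (advancing +1, or +2 across a Feb 29):
  2010: Mon  2011: Tue (+1)  2012: Thu (+2)  2013: Fri (+1)  2014: Sat (+1)
  2015: Sun (+1) ✓  2016: Tue (+2)  2017: Wed (+1)  2018: Thu (+1)  2019: Fri (+1)
  2020: Sun (+2) ✓  2021: Mon (+1)  2022: Tue (+1)  2023: Wed (+1)  … (58 more years) …
  2082: Sun (+1) ✓  2083: Mon (+1)  2084: Wed (+2)  2085: Thu (+1)  2086: Fri (+1)
  2087: Sat (+1)  2088: Mon (+2)  2089: Tue (+1)  2090: Wed (+1)  2091: Thu (+1)
  2092: Sat (+2)  2093: Sun (+1) ✓  2094: Mon (+1)  2095: Tue (+1)
Sunday years: 2015, 2020, 2026, 2037, 2043, 2048, 2054, 2065, 2071, 2076, 2082, 2093 — 12 in total.

12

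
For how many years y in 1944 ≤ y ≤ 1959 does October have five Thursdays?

October has 31 days; it has five Thursdays when Thursday falls among the first (month-length − 28) days — i.e. when October 1 is one of Thursday/Wednesday/Tuesday.
October 1 by year: 1944:Sun 1945:Mon 1946:Tue✓ 1947:Wed✓ 1948:Fri 1949:Sat 1950:Sun 1951:Mon 1952:Wed✓ 1953:Thu✓ 1954:Fri 1955:Sat 1956:Mon 1957:Tue✓ 1958:Wed✓ 1959:Thu✓
Years with five Thursdays: 1946, 1947, 1952, 1953, 1957, 1958, 1959 → 7.

7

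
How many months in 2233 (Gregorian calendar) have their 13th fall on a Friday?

Check the 13th of each month of 2233: Jan 13: Sun, Feb 13: Wed, Mar 13: Wed, Apr 13: Sat, May 13: Mon, Jun 13: Thu, Jul 13: Sat, Aug 13: Tue, Sep 13: Fri, Oct 13: Sun, Nov 13: Wed, Dec 13: Fri.
Friday occurs in September, December — 2 months.

2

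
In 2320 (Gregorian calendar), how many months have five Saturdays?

4

A month of length L has five Saturdays iff its first Saturday is on day ≤ L−28 (so day 1–3 in a 31-day month, 1–2 in a 30-day month, day 1 in a leap February).
Checking each month of 2320: Jan starts Thu (31d) ✓; Feb starts Sun (29d); Mar starts Mon (31d); Apr starts Thu (30d); May starts Sat (31d) ✓; Jun starts Tue (30d); Jul starts Thu (31d) ✓; Aug starts Sun (31d); Sep starts Wed (30d); Oct starts Fri (31d) ✓; Nov starts Mon (30d); Dec starts Wed (31d).
Five-Saturday months: January, May, July, October → 4.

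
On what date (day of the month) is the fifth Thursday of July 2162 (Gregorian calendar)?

July 1, 2162 is a Thursday, so the first Thursday is the 1st.
The fifth Thursday is 1 + 28 = 29.

29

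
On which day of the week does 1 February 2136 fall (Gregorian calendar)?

Wednesday

January 1, 2136 is a Sunday.
February 1 is day 32 of the year, i.e. 31 days after Jan 1.
31 mod 7 = 3, so advance 3 weekdays from Sunday: Wednesday.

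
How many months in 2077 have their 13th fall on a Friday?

1

Check the 13th of each month of 2077: Jan 13: Wed, Feb 13: Sat, Mar 13: Sat, Apr 13: Tue, May 13: Thu, Jun 13: Sun, Jul 13: Tue, Aug 13: Fri, Sep 13: Mon, Oct 13: Wed, Nov 13: Sat, Dec 13: Mon.
Friday occurs in August — 1 month.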